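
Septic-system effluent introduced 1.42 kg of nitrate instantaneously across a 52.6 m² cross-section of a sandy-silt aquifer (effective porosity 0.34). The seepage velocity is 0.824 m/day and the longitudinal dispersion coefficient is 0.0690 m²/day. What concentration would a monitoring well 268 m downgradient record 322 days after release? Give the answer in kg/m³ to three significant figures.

For an instantaneous plane source, C(x,t) = M/(n_e·A·√(4πDt)) · exp(−(x−vt)²/(4Dt)), with n_e·A the pore (flow) area.
Plume center vt = 0.824 × 322 = 265.328 m, so the well at 268 m is 2.672 m downgradient of the peak.
√(4πDt) = 16.71 m, giving peak height M/(n_e·A·√(4πDt)) = 1.42/(0.34 × 52.6 × 16.71) = 0.004752 kg/m³.
(x−vt)²/(4Dt) = (2.672)²/(4 × 0.0690 × 322) = 0.08034; exp(−0.08034) = 0.9228.
C = 0.004752 × 0.9228 = 0.00439 kg/m³.

0.00439 kg/m³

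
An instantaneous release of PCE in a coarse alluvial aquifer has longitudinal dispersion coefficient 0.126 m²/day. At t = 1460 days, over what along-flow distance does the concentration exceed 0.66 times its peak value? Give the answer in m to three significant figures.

35.0 m

The plume is Gaussian with σ = √(2Dt) = √(2 × 0.126 × 1460) = 19.18 m.
C/C_peak = exp(−Δx²/(2σ²)) = 0.66 ⇒ Δx = σ·√(−2 ln 0.66) = 19.18 × 0.9116 = 17.48 m.
Width = 2Δx = 35.0 m.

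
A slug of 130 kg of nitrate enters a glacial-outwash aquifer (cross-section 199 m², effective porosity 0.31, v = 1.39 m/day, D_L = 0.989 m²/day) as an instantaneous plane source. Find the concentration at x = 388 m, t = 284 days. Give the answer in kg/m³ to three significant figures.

0.0341 kg/m³

For an instantaneous plane source, C(x,t) = M/(n_e·A·√(4πDt)) · exp(−(x−vt)²/(4Dt)), with n_e·A the pore (flow) area.
Plume center vt = 1.39 × 284 = 394.76 m, so the well at 388 m is 6.76 m upgradient of the peak.
√(4πDt) = 59.41 m, giving peak height M/(n_e·A·√(4πDt)) = 130/(0.31 × 199 × 59.41) = 0.03547 kg/m³.
(x−vt)²/(4Dt) = (-6.76)²/(4 × 0.989 × 284) = 0.04067; exp(−0.04067) = 0.9601.
C = 0.03547 × 0.9601 = 0.0341 kg/m³.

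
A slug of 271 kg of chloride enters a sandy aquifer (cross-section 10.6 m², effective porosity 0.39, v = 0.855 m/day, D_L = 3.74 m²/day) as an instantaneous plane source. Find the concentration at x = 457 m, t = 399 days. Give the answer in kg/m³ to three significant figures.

For an instantaneous plane source, C(x,t) = M/(n_e·A·√(4πDt)) · exp(−(x−vt)²/(4Dt)), with n_e·A the pore (flow) area.
Plume center vt = 0.855 × 399 = 341.145 m, so the well at 457 m is 115.855 m downgradient of the peak.
√(4πDt) = 136.9 m, giving peak height M/(n_e·A·√(4πDt)) = 271/(0.39 × 10.6 × 136.9) = 0.4788 kg/m³.
(x−vt)²/(4Dt) = (115.855)²/(4 × 3.74 × 399) = 2.249; exp(−2.249) = 0.1055.
C = 0.4788 × 0.1055 = 0.0505 kg/m³.

0.0505 kg/m³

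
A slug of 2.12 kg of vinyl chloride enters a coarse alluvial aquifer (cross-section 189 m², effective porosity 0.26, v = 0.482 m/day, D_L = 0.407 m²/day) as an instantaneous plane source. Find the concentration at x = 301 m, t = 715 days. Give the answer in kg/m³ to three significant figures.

For an instantaneous plane source, C(x,t) = M/(n_e·A·√(4πDt)) · exp(−(x−vt)²/(4Dt)), with n_e·A the pore (flow) area.
Plume center vt = 0.482 × 715 = 344.63 m, so the well at 301 m is 43.63 m upgradient of the peak.
√(4πDt) = 60.47 m, giving peak height M/(n_e·A·√(4πDt)) = 2.12/(0.26 × 189 × 60.47) = 0.0007134 kg/m³.
(x−vt)²/(4Dt) = (-43.63)²/(4 × 0.407 × 715) = 1.635; exp(−1.635) = 0.1950.
C = 0.0007134 × 0.1950 = 0.000139 kg/m³.

0.000139 kg/m³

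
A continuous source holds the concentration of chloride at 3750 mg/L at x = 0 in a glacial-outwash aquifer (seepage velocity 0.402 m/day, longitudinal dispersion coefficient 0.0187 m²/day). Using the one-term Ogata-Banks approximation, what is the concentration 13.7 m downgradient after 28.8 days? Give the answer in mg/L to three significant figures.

76.6 mg/L

For a continuous step input, C/C₀ ≈ ½·erfc((x−vt)/(2√(Dt))).
vt = 0.402 × 28.8 = 11.5776 m and 2√(Dt) = 2√(0.0187 × 28.8) = 1.468 m.
Argument (x−vt)/(2√(Dt)) = (13.7 − 11.5776)/1.468 = 1.446; ½·erfc(1.446) = 0.02043.
C = 3750 × 0.02043 = 76.6 mg/L.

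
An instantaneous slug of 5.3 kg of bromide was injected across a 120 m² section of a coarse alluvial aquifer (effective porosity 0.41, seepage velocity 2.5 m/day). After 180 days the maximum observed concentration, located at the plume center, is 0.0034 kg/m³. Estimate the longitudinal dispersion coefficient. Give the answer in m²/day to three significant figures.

0.444 m²/day

At the plume center C_max = M/(n_e·A·√(4πDt)), so D = M²/(4πt·(n_e·A·C_max)²).
n_e·A·C_max = 0.41 × 120 × 0.0034 = 0.1673 kg/m.
D = 5.3²/(4π × 180 × 0.1673²) = 0.444 m²/day.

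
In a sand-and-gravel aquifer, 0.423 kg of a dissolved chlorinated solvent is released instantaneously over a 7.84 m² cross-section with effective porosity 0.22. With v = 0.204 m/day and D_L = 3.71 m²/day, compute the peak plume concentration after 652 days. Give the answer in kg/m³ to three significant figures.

The peak of an instantaneous 1D plume sits at x = vt; there the Gaussian factor is 1 and C_max = M/(n_e·A·√(4πDt)), where n_e·A is the pore area the mass is dissolved in.
√(4πDt) = √(4π × 3.71 × 652) = 174.3 m, so C_max = 0.423/(0.22 × 7.84 × 174.3) = 0.00141 kg/m³.

0.00141 kg/m³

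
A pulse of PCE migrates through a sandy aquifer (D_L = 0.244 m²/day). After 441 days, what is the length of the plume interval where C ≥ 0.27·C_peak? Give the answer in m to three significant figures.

The plume is Gaussian with σ = √(2Dt) = √(2 × 0.244 × 441) = 14.67 m.
C/C_peak = exp(−Δx²/(2σ²)) = 0.27 ⇒ Δx = σ·√(−2 ln 0.27) = 14.67 × 1.618 = 23.74 m.
Width = 2Δx = 47.5 m.

47.5 m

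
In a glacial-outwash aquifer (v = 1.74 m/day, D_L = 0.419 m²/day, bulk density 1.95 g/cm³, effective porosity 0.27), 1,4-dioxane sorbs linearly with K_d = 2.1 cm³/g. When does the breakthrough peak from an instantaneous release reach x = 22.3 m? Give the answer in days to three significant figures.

Retardation factor R = 1 + ρ_b·K_d/n = 1 + 1.95 × 2.1/0.27 = 16.17.
Sorption retards both mechanisms: v_R = v/R = 0.1076 m/day, D_R = D/R = 0.02591 m²/day.
Peak time from v_R²t² + 2D_R t − x² = 0: t = (√(D_R² + v_R²x²) − D_R)/v_R².
√(D_R² + v_R²x²) = √(0.02591² + 0.1076² × 22.3²) = 2.400; v_R² = 0.01158.
t = (2.400 − 0.02591)/0.01158 = 205 days.

205 days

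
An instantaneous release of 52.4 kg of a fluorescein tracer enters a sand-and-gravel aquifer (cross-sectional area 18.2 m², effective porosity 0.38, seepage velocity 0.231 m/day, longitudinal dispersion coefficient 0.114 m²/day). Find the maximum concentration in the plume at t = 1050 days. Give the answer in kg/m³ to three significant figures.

0.195 kg/m³

The peak of an instantaneous 1D plume sits at x = vt; there the Gaussian factor is 1 and C_max = M/(n_e·A·√(4πDt)), where n_e·A is the pore area the mass is dissolved in.
√(4πDt) = √(4π × 0.114 × 1050) = 38.78 m, so C_max = 52.4/(0.38 × 18.2 × 38.78) = 0.195 kg/m³.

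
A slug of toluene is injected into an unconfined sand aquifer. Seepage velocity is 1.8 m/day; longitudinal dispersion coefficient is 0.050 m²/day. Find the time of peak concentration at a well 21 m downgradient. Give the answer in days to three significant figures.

For the 1D instantaneous-source solution, setting ∂C/∂t = 0 at fixed x gives v²t² + 2Dt − x² = 0, so t = (√(D² + v²x²) − D)/v².
√(D² + v²x²) = √(0.050² + 1.8² × 21²) = 37.80; v² = 3.24.
t = (37.80 − 0.050)/3.24 = 11.7 days (vs. the pure-advection estimate x/v = 11.7 d).

11.7 days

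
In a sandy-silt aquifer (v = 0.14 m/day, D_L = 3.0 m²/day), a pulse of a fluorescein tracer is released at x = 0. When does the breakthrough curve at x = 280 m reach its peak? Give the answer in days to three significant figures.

1850 days

For the 1D instantaneous-source solution, setting ∂C/∂t = 0 at fixed x gives v²t² + 2Dt − x² = 0, so t = (√(D² + v²x²) − D)/v².
√(D² + v²x²) = √(3.0² + 0.14² × 280²) = 39.31; v² = 0.0196.
t = (39.31 − 3.0)/0.0196 = 1850 days (vs. the pure-advection estimate x/v = 2000 d).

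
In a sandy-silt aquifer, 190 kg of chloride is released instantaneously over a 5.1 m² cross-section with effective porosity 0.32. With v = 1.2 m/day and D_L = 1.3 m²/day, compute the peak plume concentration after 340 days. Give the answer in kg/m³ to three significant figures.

1.56 kg/m³

The peak of an instantaneous 1D plume sits at x = vt; there the Gaussian factor is 1 and C_max = M/(n_e·A·√(4πDt)), where n_e·A is the pore area the mass is dissolved in.
√(4πDt) = √(4π × 1.3 × 340) = 74.53 m, so C_max = 190/(0.32 × 5.1 × 74.53) = 1.56 kg/m³.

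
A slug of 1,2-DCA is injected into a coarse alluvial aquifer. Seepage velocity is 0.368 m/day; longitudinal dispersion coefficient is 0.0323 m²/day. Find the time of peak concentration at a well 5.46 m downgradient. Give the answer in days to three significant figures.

14.6 days

For the 1D instantaneous-source solution, setting ∂C/∂t = 0 at fixed x gives v²t² + 2Dt − x² = 0, so t = (√(D² + v²x²) − D)/v².
√(D² + v²x²) = √(0.0323² + 0.368² × 5.46²) = 2.010; v² = 0.135424.
t = (2.010 − 0.0323)/0.135424 = 14.6 days (vs. the pure-advection estimate x/v = 14.8 d).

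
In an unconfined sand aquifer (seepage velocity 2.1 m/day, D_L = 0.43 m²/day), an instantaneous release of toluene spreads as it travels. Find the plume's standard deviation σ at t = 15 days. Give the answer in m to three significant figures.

Dispersive spreading gives a Gaussian with σ² = 2Dt; advection only shifts the center.
σ = √(2 × 0.43 × 15) = 3.59 m.

3.59 m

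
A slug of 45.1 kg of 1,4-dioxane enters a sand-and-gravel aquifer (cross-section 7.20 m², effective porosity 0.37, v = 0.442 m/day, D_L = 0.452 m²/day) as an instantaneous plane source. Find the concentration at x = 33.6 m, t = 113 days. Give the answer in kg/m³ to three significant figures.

0.181 kg/m³

For an instantaneous plane source, C(x,t) = M/(n_e·A·√(4πDt)) · exp(−(x−vt)²/(4Dt)), with n_e·A the pore (flow) area.
Plume center vt = 0.442 × 113 = 49.946 m, so the well at 33.6 m is 16.346 m upgradient of the peak.
√(4πDt) = 25.33 m, giving peak height M/(n_e·A·√(4πDt)) = 45.1/(0.37 × 7.20 × 25.33) = 0.6684 kg/m³.
(x−vt)²/(4Dt) = (-16.346)²/(4 × 0.452 × 113) = 1.308; exp(−1.308) = 0.2704.
C = 0.6684 × 0.2704 = 0.181 kg/m³.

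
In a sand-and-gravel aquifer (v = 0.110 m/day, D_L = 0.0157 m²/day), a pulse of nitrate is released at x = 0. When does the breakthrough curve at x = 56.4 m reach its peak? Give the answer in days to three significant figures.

For the 1D instantaneous-source solution, setting ∂C/∂t = 0 at fixed x gives v²t² + 2Dt − x² = 0, so t = (√(D² + v²x²) − D)/v².
√(D² + v²x²) = √(0.0157² + 0.110² × 56.4²) = 6.204; v² = 0.0121.
t = (6.204 − 0.0157)/0.0121 = 511 days (vs. the pure-advection estimate x/v = 513 d).

511 days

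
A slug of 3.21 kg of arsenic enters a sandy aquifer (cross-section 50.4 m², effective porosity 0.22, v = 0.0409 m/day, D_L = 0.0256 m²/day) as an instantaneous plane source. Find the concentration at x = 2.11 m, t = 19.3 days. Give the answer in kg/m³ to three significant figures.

0.0481 kg/m³

For an instantaneous plane source, C(x,t) = M/(n_e·A·√(4πDt)) · exp(−(x−vt)²/(4Dt)), with n_e·A the pore (flow) area.
Plume center vt = 0.0409 × 19.3 = 0.78937 m, so the well at 2.11 m is 1.32063 m downgradient of the peak.
√(4πDt) = 2.492 m, giving peak height M/(n_e·A·√(4πDt)) = 3.21/(0.22 × 50.4 × 2.492) = 0.1162 kg/m³.
(x−vt)²/(4Dt) = (1.32063)²/(4 × 0.0256 × 19.3) = 0.8825; exp(−0.8825) = 0.4137.
C = 0.1162 × 0.4137 = 0.0481 kg/m³.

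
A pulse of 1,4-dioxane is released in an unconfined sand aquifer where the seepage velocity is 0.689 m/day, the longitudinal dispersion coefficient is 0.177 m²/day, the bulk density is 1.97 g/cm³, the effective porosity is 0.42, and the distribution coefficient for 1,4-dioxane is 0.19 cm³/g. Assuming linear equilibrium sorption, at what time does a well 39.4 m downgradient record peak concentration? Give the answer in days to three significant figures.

Retardation factor R = 1 + ρ_b·K_d/n = 1 + 1.97 × 0.19/0.42 = 1.891.
Sorption retards both mechanisms: v_R = v/R = 0.3644 m/day, D_R = D/R = 0.09360 m²/day.
Peak time from v_R²t² + 2D_R t − x² = 0: t = (√(D_R² + v_R²x²) − D_R)/v_R².
√(D_R² + v_R²x²) = √(0.09360² + 0.3644² × 39.4²) = 14.36; v_R² = 0.1328.
t = (14.36 − 0.09360)/0.1328 = 107 days.

107 days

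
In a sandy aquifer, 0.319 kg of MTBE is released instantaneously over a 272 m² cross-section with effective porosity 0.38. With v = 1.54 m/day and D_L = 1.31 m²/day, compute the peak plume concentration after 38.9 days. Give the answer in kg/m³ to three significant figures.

The peak of an instantaneous 1D plume sits at x = vt; there the Gaussian factor is 1 and C_max = M/(n_e·A·√(4πDt)), where n_e·A is the pore area the mass is dissolved in.
√(4πDt) = √(4π × 1.31 × 38.9) = 25.31 m, so C_max = 0.319/(0.38 × 272 × 25.31) = 0.000122 kg/m³.

0.000122 kg/m³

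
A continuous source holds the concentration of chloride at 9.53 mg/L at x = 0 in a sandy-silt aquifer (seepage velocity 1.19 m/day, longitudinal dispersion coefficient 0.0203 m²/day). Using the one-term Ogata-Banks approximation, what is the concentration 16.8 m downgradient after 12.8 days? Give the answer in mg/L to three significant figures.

0.141 mg/L

For a continuous step input, C/C₀ ≈ ½·erfc((x−vt)/(2√(Dt))).
vt = 1.19 × 12.8 = 15.232 m and 2√(Dt) = 2√(0.0203 × 12.8) = 1.019 m.
Argument (x−vt)/(2√(Dt)) = (16.8 − 15.232)/1.019 = 1.539; ½·erfc(1.539) = 0.01476.
C = 9.53 × 0.01476 = 0.141 mg/L.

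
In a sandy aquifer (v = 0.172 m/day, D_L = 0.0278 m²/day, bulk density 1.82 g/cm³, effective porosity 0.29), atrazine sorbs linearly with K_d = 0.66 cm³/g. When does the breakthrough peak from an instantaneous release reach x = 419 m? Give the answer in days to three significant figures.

12500 days

Retardation factor R = 1 + ρ_b·K_d/n = 1 + 1.82 × 0.66/0.29 = 5.142.
Sorption retards both mechanisms: v_R = v/R = 0.03345 m/day, D_R = D/R = 0.005406 m²/day.
Peak time from v_R²t² + 2D_R t − x² = 0: t = (√(D_R² + v_R²x²) − D_R)/v_R².
√(D_R² + v_R²x²) = √(0.005406² + 0.03345² × 419²) = 14.02; v_R² = 0.001119.
t = (14.02 − 0.005406)/0.001119 = 12500 days.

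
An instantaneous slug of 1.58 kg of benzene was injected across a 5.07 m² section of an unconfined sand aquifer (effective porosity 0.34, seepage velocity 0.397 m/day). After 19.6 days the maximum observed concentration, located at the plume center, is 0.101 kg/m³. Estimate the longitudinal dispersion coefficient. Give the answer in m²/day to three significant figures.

At the plume center C_max = M/(n_e·A·√(4πDt)), so D = M²/(4πt·(n_e·A·C_max)²).
n_e·A·C_max = 0.34 × 5.07 × 0.101 = 0.1741 kg/m.
D = 1.58²/(4π × 19.6 × 0.1741²) = 0.334 m²/day.

0.334 m²/day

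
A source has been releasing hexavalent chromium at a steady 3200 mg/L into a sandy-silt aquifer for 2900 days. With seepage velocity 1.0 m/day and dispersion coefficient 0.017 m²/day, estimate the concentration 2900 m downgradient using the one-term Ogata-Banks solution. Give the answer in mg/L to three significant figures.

1600 mg/L

For a continuous step input, C/C₀ ≈ ½·erfc((x−vt)/(2√(Dt))).
vt = 1.0 × 2900 = 2900 m and 2√(Dt) = 2√(0.017 × 2900) = 14.04 m.
Argument (x−vt)/(2√(Dt)) = (2900 − 2900)/14.04 = 0; ½·erfc(0) = 0.5000.
C = 3200 × 0.5000 = 1600 mg/L.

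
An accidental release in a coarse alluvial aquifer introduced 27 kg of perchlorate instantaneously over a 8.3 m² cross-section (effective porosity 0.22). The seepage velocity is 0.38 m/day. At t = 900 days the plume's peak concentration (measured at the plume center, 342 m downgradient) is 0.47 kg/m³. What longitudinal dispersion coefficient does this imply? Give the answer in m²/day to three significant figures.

At the plume center C_max = M/(n_e·A·√(4πDt)), so D = M²/(4πt·(n_e·A·C_max)²).
n_e·A·C_max = 0.22 × 8.3 × 0.47 = 0.8582 kg/m.
D = 27²/(4π × 900 × 0.8582²) = 0.0875 m²/day.

0.0875 m²/day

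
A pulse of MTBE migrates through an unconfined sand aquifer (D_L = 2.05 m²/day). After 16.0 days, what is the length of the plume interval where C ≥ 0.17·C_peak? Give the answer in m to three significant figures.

30.5 m

The plume is Gaussian with σ = √(2Dt) = √(2 × 2.05 × 16.0) = 8.099 m.
C/C_peak = exp(−Δx²/(2σ²)) = 0.17 ⇒ Δx = σ·√(−2 ln 0.17) = 8.099 × 1.883 = 15.25 m.
Width = 2Δx = 30.5 m.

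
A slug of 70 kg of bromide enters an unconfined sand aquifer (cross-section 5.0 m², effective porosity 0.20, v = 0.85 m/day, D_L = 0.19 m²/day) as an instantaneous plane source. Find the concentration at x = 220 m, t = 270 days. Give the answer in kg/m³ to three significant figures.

For an instantaneous plane source, C(x,t) = M/(n_e·A·√(4πDt)) · exp(−(x−vt)²/(4Dt)), with n_e·A the pore (flow) area.
Plume center vt = 0.85 × 270 = 229.5 m, so the well at 220 m is 9.5 m upgradient of the peak.
√(4πDt) = 25.39 m, giving peak height M/(n_e·A·√(4πDt)) = 70/(0.20 × 5.0 × 25.39) = 2.757 kg/m³.
(x−vt)²/(4Dt) = (-9.5)²/(4 × 0.19 × 270) = 0.4398; exp(−0.4398) = 0.6442.
C = 2.757 × 0.6442 = 1.78 kg/m³.

1.78 kg/m³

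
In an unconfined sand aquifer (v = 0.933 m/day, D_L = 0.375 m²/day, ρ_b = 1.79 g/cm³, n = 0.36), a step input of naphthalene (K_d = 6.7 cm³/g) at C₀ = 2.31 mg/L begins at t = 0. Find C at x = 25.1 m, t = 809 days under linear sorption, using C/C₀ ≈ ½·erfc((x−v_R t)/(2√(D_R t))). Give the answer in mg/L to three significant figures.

Retardation factor R = 1 + ρ_b·K_d/n = 1 + 1.79 × 6.7/0.36 = 34.31.
Sorption retards both mechanisms: v_R = v/R = 0.02719 m/day, D_R = D/R = 0.01093 m²/day.
v_R·t = 0.02719 × 809 = 21.99671 m; 2√(D_R t) = 5.947 m; argument = (25.1 − 21.99671)/5.947 = 0.5218.
C = C₀ × ½·erfc(0.5218) = 2.31 × 0.2303 = 0.532 mg/L.

0.532 mg/L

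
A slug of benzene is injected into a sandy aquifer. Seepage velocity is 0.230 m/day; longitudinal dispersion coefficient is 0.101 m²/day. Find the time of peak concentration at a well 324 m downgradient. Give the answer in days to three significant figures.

1410 days

For the 1D instantaneous-source solution, setting ∂C/∂t = 0 at fixed x gives v²t² + 2Dt − x² = 0, so t = (√(D² + v²x²) − D)/v².
√(D² + v²x²) = √(0.101² + 0.230² × 324²) = 74.52; v² = 0.0529.
t = (74.52 − 0.101)/0.0529 = 1410 days (vs. the pure-advection estimate x/v = 1410 d).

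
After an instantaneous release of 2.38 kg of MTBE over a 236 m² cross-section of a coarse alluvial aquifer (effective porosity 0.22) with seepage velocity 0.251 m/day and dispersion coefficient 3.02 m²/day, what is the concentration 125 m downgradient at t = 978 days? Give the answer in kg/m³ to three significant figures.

6.96e-05 kg/m³

For an instantaneous plane source, C(x,t) = M/(n_e·A·√(4πDt)) · exp(−(x−vt)²/(4Dt)), with n_e·A the pore (flow) area.
Plume center vt = 0.251 × 978 = 245.478 m, so the well at 125 m is 120.478 m upgradient of the peak.
√(4πDt) = 192.7 m, giving peak height M/(n_e·A·√(4πDt)) = 2.38/(0.22 × 236 × 192.7) = 0.0002379 kg/m³.
(x−vt)²/(4Dt) = (-120.478)²/(4 × 3.02 × 978) = 1.229; exp(−1.229) = 0.2926.
C = 0.0002379 × 0.2926 = 6.96e-05 kg/m³.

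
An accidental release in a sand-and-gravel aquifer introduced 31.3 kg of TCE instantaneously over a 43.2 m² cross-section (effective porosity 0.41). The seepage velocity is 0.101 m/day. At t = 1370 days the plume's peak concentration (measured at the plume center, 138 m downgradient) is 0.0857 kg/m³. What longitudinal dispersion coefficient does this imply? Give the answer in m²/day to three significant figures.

0.0247 m²/day

At the plume center C_max = M/(n_e·A·√(4πDt)), so D = M²/(4πt·(n_e·A·C_max)²).
n_e·A·C_max = 0.41 × 43.2 × 0.0857 = 1.518 kg/m.
D = 31.3²/(4π × 1370 × 1.518²) = 0.0247 m²/day.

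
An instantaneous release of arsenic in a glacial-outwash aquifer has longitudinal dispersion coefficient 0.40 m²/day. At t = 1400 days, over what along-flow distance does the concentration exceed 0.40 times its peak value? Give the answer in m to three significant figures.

The plume is Gaussian with σ = √(2Dt) = √(2 × 0.40 × 1400) = 33.47 m.
C/C_peak = exp(−Δx²/(2σ²)) = 0.40 ⇒ Δx = σ·√(−2 ln 0.40) = 33.47 × 1.354 = 45.32 m.
Width = 2Δx = 90.6 m.

90.6 m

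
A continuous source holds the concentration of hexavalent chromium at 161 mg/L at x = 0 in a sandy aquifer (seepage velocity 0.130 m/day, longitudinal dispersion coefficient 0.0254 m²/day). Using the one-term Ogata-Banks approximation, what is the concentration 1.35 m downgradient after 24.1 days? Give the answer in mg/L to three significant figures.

152 mg/L

For a continuous step input, C/C₀ ≈ ½·erfc((x−vt)/(2√(Dt))).
vt = 0.130 × 24.1 = 3.133 m and 2√(Dt) = 2√(0.0254 × 24.1) = 1.565 m.
Argument (x−vt)/(2√(Dt)) = (1.35 − 3.133)/1.565 = -1.139; ½·erfc(-1.139) = 0.9464.
C = 161 × 0.9464 = 152 mg/L.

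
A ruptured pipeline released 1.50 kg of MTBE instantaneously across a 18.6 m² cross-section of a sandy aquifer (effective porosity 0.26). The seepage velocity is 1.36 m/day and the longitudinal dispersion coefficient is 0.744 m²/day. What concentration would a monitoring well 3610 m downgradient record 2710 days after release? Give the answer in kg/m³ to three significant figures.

0.000959 kg/m³

For an instantaneous plane source, C(x,t) = M/(n_e·A·√(4πDt)) · exp(−(x−vt)²/(4Dt)), with n_e·A the pore (flow) area.
Plume center vt = 1.36 × 2710 = 3685.6 m, so the well at 3610 m is 75.6 m upgradient of the peak.
√(4πDt) = 159.2 m, giving peak height M/(n_e·A·√(4πDt)) = 1.50/(0.26 × 18.6 × 159.2) = 0.001948 kg/m³.
(x−vt)²/(4Dt) = (-75.6)²/(4 × 0.744 × 2710) = 0.7087; exp(−0.7087) = 0.4923.
C = 0.001948 × 0.4923 = 0.000959 kg/m³.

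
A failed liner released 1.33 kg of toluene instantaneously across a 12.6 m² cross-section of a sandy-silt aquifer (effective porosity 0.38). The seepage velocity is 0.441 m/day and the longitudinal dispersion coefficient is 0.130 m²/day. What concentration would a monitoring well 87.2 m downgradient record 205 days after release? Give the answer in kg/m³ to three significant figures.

For an instantaneous plane source, C(x,t) = M/(n_e·A·√(4πDt)) · exp(−(x−vt)²/(4Dt)), with n_e·A the pore (flow) area.
Plume center vt = 0.441 × 205 = 90.405 m, so the well at 87.2 m is 3.205 m upgradient of the peak.
√(4πDt) = 18.30 m, giving peak height M/(n_e·A·√(4πDt)) = 1.33/(0.38 × 12.6 × 18.30) = 0.01518 kg/m³.
(x−vt)²/(4Dt) = (-3.205)²/(4 × 0.130 × 205) = 0.09636; exp(−0.09636) = 0.9081.
C = 0.01518 × 0.9081 = 0.0138 kg/m³.

0.0138 kg/m³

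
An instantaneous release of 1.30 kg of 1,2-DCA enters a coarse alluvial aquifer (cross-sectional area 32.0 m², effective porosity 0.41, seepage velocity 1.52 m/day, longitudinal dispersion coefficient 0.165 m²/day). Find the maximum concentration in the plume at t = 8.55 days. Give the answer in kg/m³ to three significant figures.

0.0235 kg/m³

The peak of an instantaneous 1D plume sits at x = vt; there the Gaussian factor is 1 and C_max = M/(n_e·A·√(4πDt)), where n_e·A is the pore area the mass is dissolved in.
√(4πDt) = √(4π × 0.165 × 8.55) = 4.210 m, so C_max = 1.30/(0.41 × 32.0 × 4.210) = 0.0235 kg/m³.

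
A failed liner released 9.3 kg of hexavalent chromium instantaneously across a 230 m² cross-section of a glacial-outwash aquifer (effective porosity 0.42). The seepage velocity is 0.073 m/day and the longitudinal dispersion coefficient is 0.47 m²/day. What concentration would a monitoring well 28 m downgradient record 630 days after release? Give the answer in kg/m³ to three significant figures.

For an instantaneous plane source, C(x,t) = M/(n_e·A·√(4πDt)) · exp(−(x−vt)²/(4Dt)), with n_e·A the pore (flow) area.
Plume center vt = 0.073 × 630 = 45.99 m, so the well at 28 m is 17.99 m upgradient of the peak.
√(4πDt) = 61.00 m, giving peak height M/(n_e·A·√(4πDt)) = 9.3/(0.42 × 230 × 61.00) = 0.001578 kg/m³.
(x−vt)²/(4Dt) = (-17.99)²/(4 × 0.47 × 630) = 0.2733; exp(−0.2733) = 0.7609.
C = 0.001578 × 0.7609 = 0.00120 kg/m³.

0.00120 kg/m³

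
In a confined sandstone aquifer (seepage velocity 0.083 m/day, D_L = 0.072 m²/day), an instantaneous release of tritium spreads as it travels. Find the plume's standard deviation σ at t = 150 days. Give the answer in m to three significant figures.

4.65 m

Dispersive spreading gives a Gaussian with σ² = 2Dt; advection only shifts the center.
σ = √(2 × 0.072 × 150) = 4.65 m.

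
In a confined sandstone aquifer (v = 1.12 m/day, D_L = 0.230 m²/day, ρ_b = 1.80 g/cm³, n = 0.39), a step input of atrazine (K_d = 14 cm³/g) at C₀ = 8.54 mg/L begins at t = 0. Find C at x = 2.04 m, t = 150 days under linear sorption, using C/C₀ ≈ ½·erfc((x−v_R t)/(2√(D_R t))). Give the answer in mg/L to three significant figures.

5.93 mg/L

Retardation factor R = 1 + ρ_b·K_d/n = 1 + 1.80 × 14/0.39 = 65.62.
Sorption retards both mechanisms: v_R = v/R = 0.01707 m/day, D_R = D/R = 0.003505 m²/day.
v_R·t = 0.01707 × 150 = 2.5605 m; 2√(D_R t) = 1.450 m; argument = (2.04 − 2.5605)/1.450 = -0.3590.
C = C₀ × ½·erfc(-0.3590) = 8.54 × 0.6942 = 5.93 mg/L.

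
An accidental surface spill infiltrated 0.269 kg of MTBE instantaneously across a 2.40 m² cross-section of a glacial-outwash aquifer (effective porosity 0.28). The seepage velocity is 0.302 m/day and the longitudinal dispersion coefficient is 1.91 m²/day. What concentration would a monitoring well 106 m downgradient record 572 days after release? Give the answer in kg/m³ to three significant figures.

For an instantaneous plane source, C(x,t) = M/(n_e·A·√(4πDt)) · exp(−(x−vt)²/(4Dt)), with n_e·A the pore (flow) area.
Plume center vt = 0.302 × 572 = 172.744 m, so the well at 106 m is 66.744 m upgradient of the peak.
√(4πDt) = 117.2 m, giving peak height M/(n_e·A·√(4πDt)) = 0.269/(0.28 × 2.40 × 117.2) = 0.003416 kg/m³.
(x−vt)²/(4Dt) = (-66.744)²/(4 × 1.91 × 572) = 1.019; exp(−1.019) = 0.3610.
C = 0.003416 × 0.3610 = 0.00123 kg/m³.

0.00123 kg/m³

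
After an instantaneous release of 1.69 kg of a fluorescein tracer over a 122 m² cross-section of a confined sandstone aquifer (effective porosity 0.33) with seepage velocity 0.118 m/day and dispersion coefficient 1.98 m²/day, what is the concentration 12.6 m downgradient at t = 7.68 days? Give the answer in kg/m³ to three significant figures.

For an instantaneous plane source, C(x,t) = M/(n_e·A·√(4πDt)) · exp(−(x−vt)²/(4Dt)), with n_e·A the pore (flow) area.
Plume center vt = 0.118 × 7.68 = 0.90624 m, so the well at 12.6 m is 11.69376 m downgradient of the peak.
√(4πDt) = 13.82 m, giving peak height M/(n_e·A·√(4πDt)) = 1.69/(0.33 × 122 × 13.82) = 0.003037 kg/m³.
(x−vt)²/(4Dt) = (11.69376)²/(4 × 1.98 × 7.68) = 2.248; exp(−2.248) = 0.1056.
C = 0.003037 × 0.1056 = 0.000321 kg/m³.

0.000321 kg/m³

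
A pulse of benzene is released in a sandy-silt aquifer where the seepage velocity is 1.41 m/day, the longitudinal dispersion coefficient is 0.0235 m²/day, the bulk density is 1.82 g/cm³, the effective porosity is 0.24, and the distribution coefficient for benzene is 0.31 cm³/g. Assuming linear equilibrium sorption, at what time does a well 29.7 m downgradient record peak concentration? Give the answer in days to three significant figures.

70.5 days

Retardation factor R = 1 + ρ_b·K_d/n = 1 + 1.82 × 0.31/0.24 = 3.351.
Sorption retards both mechanisms: v_R = v/R = 0.4208 m/day, D_R = D/R = 0.007013 m²/day.
Peak time from v_R²t² + 2D_R t − x² = 0: t = (√(D_R² + v_R²x²) − D_R)/v_R².
√(D_R² + v_R²x²) = √(0.007013² + 0.4208² × 29.7²) = 12.50; v_R² = 0.1771.
t = (12.50 − 0.007013)/0.1771 = 70.5 days.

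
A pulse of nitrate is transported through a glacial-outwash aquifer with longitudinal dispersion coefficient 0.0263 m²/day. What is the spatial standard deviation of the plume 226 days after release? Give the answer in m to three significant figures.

Dispersive spreading gives a Gaussian with σ² = 2Dt; advection only shifts the center.
σ = √(2 × 0.0263 × 226) = 3.45 m.

3.45 m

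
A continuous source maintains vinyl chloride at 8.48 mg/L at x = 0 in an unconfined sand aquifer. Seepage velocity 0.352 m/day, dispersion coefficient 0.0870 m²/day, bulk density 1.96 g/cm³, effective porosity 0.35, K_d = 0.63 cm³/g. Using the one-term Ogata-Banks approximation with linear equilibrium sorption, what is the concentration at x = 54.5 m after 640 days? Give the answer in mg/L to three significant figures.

1.43 mg/L

Retardation factor R = 1 + ρ_b·K_d/n = 1 + 1.96 × 0.63/0.35 = 4.528.
Sorption retards both mechanisms: v_R = v/R = 0.07774 m/day, D_R = D/R = 0.01921 m²/day.
v_R·t = 0.07774 × 640 = 49.7536 m; 2√(D_R t) = 7.013 m; argument = (54.5 − 49.7536)/7.013 = 0.6768.
C = C₀ × ½·erfc(0.6768) = 8.48 × 0.1692 = 1.43 mg/L.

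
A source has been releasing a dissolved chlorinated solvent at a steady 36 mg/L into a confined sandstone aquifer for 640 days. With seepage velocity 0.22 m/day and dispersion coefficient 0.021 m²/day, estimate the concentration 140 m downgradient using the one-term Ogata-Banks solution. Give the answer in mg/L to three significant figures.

20.2 mg/L

For a continuous step input, C/C₀ ≈ ½·erfc((x−vt)/(2√(Dt))).
vt = 0.22 × 640 = 140.8 m and 2√(Dt) = 2√(0.021 × 640) = 7.332 m.
Argument (x−vt)/(2√(Dt)) = (140 − 140.8)/7.332 = -0.1091; ½·erfc(-0.1091) = 0.5613.
C = 36 × 0.5613 = 20.2 mg/L.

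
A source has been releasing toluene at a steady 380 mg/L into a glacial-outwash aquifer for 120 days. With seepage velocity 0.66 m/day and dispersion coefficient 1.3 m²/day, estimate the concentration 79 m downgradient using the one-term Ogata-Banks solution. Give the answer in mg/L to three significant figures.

For a continuous step input, C/C₀ ≈ ½·erfc((x−vt)/(2√(Dt))).
vt = 0.66 × 120 = 79.2 m and 2√(Dt) = 2√(1.3 × 120) = 24.98 m.
Argument (x−vt)/(2√(Dt)) = (79 − 79.2)/24.98 = -0.008006; ½·erfc(-0.008006) = 0.5045.
C = 380 × 0.5045 = 192 mg/L.

192 mg/L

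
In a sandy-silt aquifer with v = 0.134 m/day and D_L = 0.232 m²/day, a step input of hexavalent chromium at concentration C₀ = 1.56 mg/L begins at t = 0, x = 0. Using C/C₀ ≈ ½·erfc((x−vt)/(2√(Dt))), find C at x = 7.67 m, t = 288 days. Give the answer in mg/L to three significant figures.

For a continuous step input, C/C₀ ≈ ½·erfc((x−vt)/(2√(Dt))).
vt = 0.134 × 288 = 38.592 m and 2√(Dt) = 2√(0.232 × 288) = 16.35 m.
Argument (x−vt)/(2√(Dt)) = (7.67 − 38.592)/16.35 = -1.891; ½·erfc(-1.891) = 0.9963.
C = 1.56 × 0.9963 = 1.55 mg/L.

1.55 mg/L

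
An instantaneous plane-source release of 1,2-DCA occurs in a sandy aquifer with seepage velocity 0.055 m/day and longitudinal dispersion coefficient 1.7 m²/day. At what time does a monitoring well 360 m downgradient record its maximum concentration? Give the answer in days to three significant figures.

For the 1D instantaneous-source solution, setting ∂C/∂t = 0 at fixed x gives v²t² + 2Dt − x² = 0, so t = (√(D² + v²x²) − D)/v².
√(D² + v²x²) = √(1.7² + 0.055² × 360²) = 19.87; v² = 0.003025.
t = (19.87 − 1.7)/0.003025 = 6010 days (vs. the pure-advection estimate x/v = 6550 d).

6010 days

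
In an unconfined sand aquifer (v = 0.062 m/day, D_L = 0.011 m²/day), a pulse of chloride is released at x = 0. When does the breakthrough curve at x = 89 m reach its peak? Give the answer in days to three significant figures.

For the 1D instantaneous-source solution, setting ∂C/∂t = 0 at fixed x gives v²t² + 2Dt − x² = 0, so t = (√(D² + v²x²) − D)/v².
√(D² + v²x²) = √(0.011² + 0.062² × 89²) = 5.518; v² = 0.003844.
t = (5.518 − 0.011)/0.003844 = 1430 days (vs. the pure-advection estimate x/v = 1440 d).

1430 days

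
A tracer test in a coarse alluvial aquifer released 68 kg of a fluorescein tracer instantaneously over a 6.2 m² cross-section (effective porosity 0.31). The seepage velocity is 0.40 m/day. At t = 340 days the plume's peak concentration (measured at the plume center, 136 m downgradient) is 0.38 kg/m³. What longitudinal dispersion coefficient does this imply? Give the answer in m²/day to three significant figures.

2.03 m²/day

At the plume center C_max = M/(n_e·A·√(4πDt)), so D = M²/(4πt·(n_e·A·C_max)²).
n_e·A·C_max = 0.31 × 6.2 × 0.38 = 0.7304 kg/m.
D = 68²/(4π × 340 × 0.7304²) = 2.03 m²/day.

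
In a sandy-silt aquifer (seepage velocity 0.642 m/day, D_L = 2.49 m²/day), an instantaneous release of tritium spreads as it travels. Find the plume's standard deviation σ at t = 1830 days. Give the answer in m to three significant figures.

95.5 m

Dispersive spreading gives a Gaussian with σ² = 2Dt; advection only shifts the center.
σ = √(2 × 2.49 × 1830) = 95.5 m.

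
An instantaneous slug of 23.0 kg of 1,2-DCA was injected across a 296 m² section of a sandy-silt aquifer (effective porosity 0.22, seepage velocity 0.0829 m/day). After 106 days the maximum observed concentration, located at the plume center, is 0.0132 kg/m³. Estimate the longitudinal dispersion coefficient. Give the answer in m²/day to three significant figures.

0.537 m²/day

At the plume center C_max = M/(n_e·A·√(4πDt)), so D = M²/(4πt·(n_e·A·C_max)²).
n_e·A·C_max = 0.22 × 296 × 0.0132 = 0.8596 kg/m.
D = 23.0²/(4π × 106 × 0.8596²) = 0.537 m²/day.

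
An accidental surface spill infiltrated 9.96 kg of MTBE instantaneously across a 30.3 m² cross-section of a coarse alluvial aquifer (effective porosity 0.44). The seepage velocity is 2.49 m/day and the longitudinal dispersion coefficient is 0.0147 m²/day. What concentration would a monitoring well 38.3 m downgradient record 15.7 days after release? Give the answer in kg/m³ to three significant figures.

0.222 kg/m³

For an instantaneous plane source, C(x,t) = M/(n_e·A·√(4πDt)) · exp(−(x−vt)²/(4Dt)), with n_e·A the pore (flow) area.
Plume center vt = 2.49 × 15.7 = 39.093 m, so the well at 38.3 m is 0.793 m upgradient of the peak.
√(4πDt) = 1.703 m, giving peak height M/(n_e·A·√(4πDt)) = 9.96/(0.44 × 30.3 × 1.703) = 0.4387 kg/m³.
(x−vt)²/(4Dt) = (-0.793)²/(4 × 0.0147 × 15.7) = 0.6812; exp(−0.6812) = 0.5060.
C = 0.4387 × 0.5060 = 0.222 kg/m³.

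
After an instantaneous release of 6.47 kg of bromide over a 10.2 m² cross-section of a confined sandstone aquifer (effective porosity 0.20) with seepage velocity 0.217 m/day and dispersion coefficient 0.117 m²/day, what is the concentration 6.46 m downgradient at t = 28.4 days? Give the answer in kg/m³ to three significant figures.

0.488 kg/m³

For an instantaneous plane source, C(x,t) = M/(n_e·A·√(4πDt)) · exp(−(x−vt)²/(4Dt)), with n_e·A the pore (flow) area.
Plume center vt = 0.217 × 28.4 = 6.1628 m, so the well at 6.46 m is 0.2972 m downgradient of the peak.
√(4πDt) = 6.462 m, giving peak height M/(n_e·A·√(4πDt)) = 6.47/(0.20 × 10.2 × 6.462) = 0.4908 kg/m³.
(x−vt)²/(4Dt) = (0.2972)²/(4 × 0.117 × 28.4) = 0.006646; exp(−0.006646) = 0.9934.
C = 0.4908 × 0.9934 = 0.488 kg/m³.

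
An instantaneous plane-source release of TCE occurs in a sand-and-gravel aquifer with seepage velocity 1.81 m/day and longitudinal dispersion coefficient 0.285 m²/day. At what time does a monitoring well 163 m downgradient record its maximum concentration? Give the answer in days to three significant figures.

For the 1D instantaneous-source solution, setting ∂C/∂t = 0 at fixed x gives v²t² + 2Dt − x² = 0, so t = (√(D² + v²x²) − D)/v².
√(D² + v²x²) = √(0.285² + 1.81² × 163²) = 295.0; v² = 3.2761.
t = (295.0 − 0.285)/3.2761 = 90.0 days (vs. the pure-advection estimate x/v = 90.1 d).

90.0 days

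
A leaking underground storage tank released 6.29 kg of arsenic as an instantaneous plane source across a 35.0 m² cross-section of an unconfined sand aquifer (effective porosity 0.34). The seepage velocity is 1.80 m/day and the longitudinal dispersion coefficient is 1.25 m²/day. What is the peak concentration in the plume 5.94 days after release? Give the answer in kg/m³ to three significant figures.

The peak of an instantaneous 1D plume sits at x = vt; there the Gaussian factor is 1 and C_max = M/(n_e·A·√(4πDt)), where n_e·A is the pore area the mass is dissolved in.
√(4πDt) = √(4π × 1.25 × 5.94) = 9.659 m, so C_max = 6.29/(0.34 × 35.0 × 9.659) = 0.0547 kg/m³.

0.0547 kg/m³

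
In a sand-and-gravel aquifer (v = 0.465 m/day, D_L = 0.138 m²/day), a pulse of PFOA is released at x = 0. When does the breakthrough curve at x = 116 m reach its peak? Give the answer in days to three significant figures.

249 days

For the 1D instantaneous-source solution, setting ∂C/∂t = 0 at fixed x gives v²t² + 2Dt − x² = 0, so t = (√(D² + v²x²) − D)/v².
√(D² + v²x²) = √(0.138² + 0.465² × 116²) = 53.94; v² = 0.216225.
t = (53.94 − 0.138)/0.216225 = 249 days (vs. the pure-advection estimate x/v = 249 d).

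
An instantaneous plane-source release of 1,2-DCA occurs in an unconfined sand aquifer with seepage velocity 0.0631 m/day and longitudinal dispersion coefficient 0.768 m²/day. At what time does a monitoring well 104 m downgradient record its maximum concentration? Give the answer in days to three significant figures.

For the 1D instantaneous-source solution, setting ∂C/∂t = 0 at fixed x gives v²t² + 2Dt − x² = 0, so t = (√(D² + v²x²) − D)/v².
√(D² + v²x²) = √(0.768² + 0.0631² × 104²) = 6.607; v² = 0.00398161.
t = (6.607 − 0.768)/0.00398161 = 1470 days (vs. the pure-advection estimate x/v = 1650 d).

1470 days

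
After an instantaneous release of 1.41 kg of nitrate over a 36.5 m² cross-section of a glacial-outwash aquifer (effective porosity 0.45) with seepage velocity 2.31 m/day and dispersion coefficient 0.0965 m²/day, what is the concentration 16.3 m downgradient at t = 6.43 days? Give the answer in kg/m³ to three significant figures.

For an instantaneous plane source, C(x,t) = M/(n_e·A·√(4πDt)) · exp(−(x−vt)²/(4Dt)), with n_e·A the pore (flow) area.
Plume center vt = 2.31 × 6.43 = 14.8533 m, so the well at 16.3 m is 1.4467 m downgradient of the peak.
√(4πDt) = 2.792 m, giving peak height M/(n_e·A·√(4πDt)) = 1.41/(0.45 × 36.5 × 2.792) = 0.03075 kg/m³.
(x−vt)²/(4Dt) = (1.4467)²/(4 × 0.0965 × 6.43) = 0.8433; exp(−0.8433) = 0.4303.
C = 0.03075 × 0.4303 = 0.0132 kg/m³.

0.0132 kg/m³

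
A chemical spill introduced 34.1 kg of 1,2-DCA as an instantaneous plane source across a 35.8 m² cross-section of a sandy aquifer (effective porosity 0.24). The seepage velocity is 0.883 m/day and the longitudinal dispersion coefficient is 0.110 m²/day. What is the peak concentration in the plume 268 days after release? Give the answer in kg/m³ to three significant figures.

The peak of an instantaneous 1D plume sits at x = vt; there the Gaussian factor is 1 and C_max = M/(n_e·A·√(4πDt)), where n_e·A is the pore area the mass is dissolved in.
√(4πDt) = √(4π × 0.110 × 268) = 19.25 m, so C_max = 34.1/(0.24 × 35.8 × 19.25) = 0.206 kg/m³.

0.206 kg/m³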